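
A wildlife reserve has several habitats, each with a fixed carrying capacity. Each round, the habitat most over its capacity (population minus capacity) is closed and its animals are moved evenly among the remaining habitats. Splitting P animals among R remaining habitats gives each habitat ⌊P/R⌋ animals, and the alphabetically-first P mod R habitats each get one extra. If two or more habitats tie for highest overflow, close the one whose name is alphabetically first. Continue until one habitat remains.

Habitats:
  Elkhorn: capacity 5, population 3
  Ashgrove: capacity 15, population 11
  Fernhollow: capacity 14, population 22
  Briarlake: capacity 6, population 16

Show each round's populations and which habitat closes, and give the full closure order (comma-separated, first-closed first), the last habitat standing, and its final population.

Closure order: Briarlake, Fernhollow, Ashgrove
Last habitat: Elkhorn with 52 animals

Round 1: Ashgrove=11 Briarlake=16 Elkhorn=3 Fernhollow=22 → close Briarlake (overflow 10)
  16÷3 = 5 each, +1 to first 1
Round 2: Ashgrove=17 Elkhorn=8 Fernhollow=27 → close Fernhollow (overflow 13)
  27÷2 = 13 each, +1 to first 1
Round 3: Ashgrove=31 Elkhorn=21 → close Ashgrove (overflow 16)
  31÷1 = 31 each, +1 to first 0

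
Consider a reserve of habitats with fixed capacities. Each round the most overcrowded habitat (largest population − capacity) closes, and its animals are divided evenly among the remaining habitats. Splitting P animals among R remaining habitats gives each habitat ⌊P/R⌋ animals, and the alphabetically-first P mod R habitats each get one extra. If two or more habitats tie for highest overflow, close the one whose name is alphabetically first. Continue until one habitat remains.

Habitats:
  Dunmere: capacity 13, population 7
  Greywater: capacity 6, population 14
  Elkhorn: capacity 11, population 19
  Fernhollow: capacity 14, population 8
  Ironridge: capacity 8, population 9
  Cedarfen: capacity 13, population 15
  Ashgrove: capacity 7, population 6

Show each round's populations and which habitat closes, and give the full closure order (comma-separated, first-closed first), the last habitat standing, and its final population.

Round 1: Ashgrove=6 Cedarfen=15 Dunmere=7 Elkhorn=19 Fernhollow=8 Greywater=14 Ironridge=9 → close Elkhorn (overflow 8)
  19÷6 = 3 each, +1 to first 1
Round 2: Ashgrove=10 Cedarfen=18 Dunmere=10 Fernhollow=11 Greywater=17 Ironridge=12 → close Greywater (overflow 11)
  17÷5 = 3 each, +1 to first 2
Round 3: Ashgrove=14 Cedarfen=22 Dunmere=13 Fernhollow=14 Ironridge=15 → close Cedarfen (overflow 9)
  22÷4 = 5 each, +1 to first 2
Round 4: Ashgrove=20 Dunmere=19 Fernhollow=19 Ironridge=20 → close Ashgrove (overflow 13)
  20÷3 = 6 each, +1 to first 2
Round 5: Dunmere=26 Fernhollow=26 Ironridge=26 → close Ironridge (overflow 18)
  26÷2 = 13 each, +1 to first 0
Round 6: Dunmere=39 Fernhollow=39 → close Dunmere (overflow 26)
  39÷1 = 39 each, +1 to first 0

Closure order: Elkhorn, Greywater, Cedarfen, Ashgrove, Ironridge, Dunmere
Last habitat: Fernhollow with 78 animals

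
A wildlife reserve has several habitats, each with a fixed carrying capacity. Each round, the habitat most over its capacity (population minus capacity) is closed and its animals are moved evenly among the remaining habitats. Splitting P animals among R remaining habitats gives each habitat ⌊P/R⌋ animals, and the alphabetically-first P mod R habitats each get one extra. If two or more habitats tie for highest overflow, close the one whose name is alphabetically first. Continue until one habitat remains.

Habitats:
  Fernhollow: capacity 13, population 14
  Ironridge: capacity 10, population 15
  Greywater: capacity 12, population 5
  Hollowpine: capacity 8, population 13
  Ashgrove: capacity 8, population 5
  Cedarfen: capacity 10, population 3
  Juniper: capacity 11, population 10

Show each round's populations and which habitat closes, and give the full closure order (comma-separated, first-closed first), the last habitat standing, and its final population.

Round 1: Ashgrove=5 Cedarfen=3 Fernhollow=14 Greywater=5 Hollowpine=13 Ironridge=15 Juniper=10 → close Hollowpine (overflow 5)
  13÷6 = 2 each, +1 to first 1
Round 2: Ashgrove=8 Cedarfen=5 Fernhollow=16 Greywater=7 Ironridge=17 Juniper=12 → close Ironridge (overflow 7)
  17÷5 = 3 each, +1 to first 2
Round 3: Ashgrove=12 Cedarfen=9 Fernhollow=19 Greywater=10 Juniper=15 → close Fernhollow (overflow 6)
  19÷4 = 4 each, +1 to first 3
Round 4: Ashgrove=17 Cedarfen=14 Greywater=15 Juniper=19 → close Ashgrove (overflow 9)
  17÷3 = 5 each, +1 to first 2
Round 5: Cedarfen=20 Greywater=21 Juniper=24 → close Juniper (overflow 13)
  24÷2 = 12 each, +1 to first 0
Round 6: Cedarfen=32 Greywater=33 → close Cedarfen (overflow 22)
  32÷1 = 32 each, +1 to first 0

Closure order: Hollowpine, Ironridge, Fernhollow, Ashgrove, Juniper, Cedarfen
Last habitat: Greywater with 65 animals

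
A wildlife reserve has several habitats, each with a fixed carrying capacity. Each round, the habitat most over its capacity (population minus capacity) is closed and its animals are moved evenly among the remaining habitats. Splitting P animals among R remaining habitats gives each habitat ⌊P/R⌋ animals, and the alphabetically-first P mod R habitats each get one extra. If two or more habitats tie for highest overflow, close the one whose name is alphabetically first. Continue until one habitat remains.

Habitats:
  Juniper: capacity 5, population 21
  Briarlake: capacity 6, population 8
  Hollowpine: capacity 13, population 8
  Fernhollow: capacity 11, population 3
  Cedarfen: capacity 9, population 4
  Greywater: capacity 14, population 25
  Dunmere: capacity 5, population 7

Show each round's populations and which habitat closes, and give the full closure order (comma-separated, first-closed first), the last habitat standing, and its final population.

Round 1: Briarlake=8 Cedarfen=4 Dunmere=7 Fernhollow=3 Greywater=25 Hollowpine=8 Juniper=21 → close Juniper (overflow 16)
  21÷6 = 3 each, +1 to first 3
Round 2: Briarlake=12 Cedarfen=8 Dunmere=11 Fernhollow=6 Greywater=28 Hollowpine=11 → close Greywater (overflow 14)
  28÷5 = 5 each, +1 to first 3
Round 3: Briarlake=18 Cedarfen=14 Dunmere=17 Fernhollow=11 Hollowpine=16 → close Briarlake (overflow 12)
  18÷4 = 4 each, +1 to first 2
Round 4: Cedarfen=19 Dunmere=22 Fernhollow=15 Hollowpine=20 → close Dunmere (overflow 17)
  22÷3 = 7 each, +1 to first 1
Round 5: Cedarfen=27 Fernhollow=22 Hollowpine=27 → close Cedarfen (overflow 18)
  27÷2 = 13 each, +1 to first 1
Round 6: Fernhollow=36 Hollowpine=40 → close Hollowpine (overflow 27)
  40÷1 = 40 each, +1 to first 0

Closure order: Juniper, Greywater, Briarlake, Dunmere, Cedarfen, Hollowpine
Last habitat: Fernhollow with 76 animals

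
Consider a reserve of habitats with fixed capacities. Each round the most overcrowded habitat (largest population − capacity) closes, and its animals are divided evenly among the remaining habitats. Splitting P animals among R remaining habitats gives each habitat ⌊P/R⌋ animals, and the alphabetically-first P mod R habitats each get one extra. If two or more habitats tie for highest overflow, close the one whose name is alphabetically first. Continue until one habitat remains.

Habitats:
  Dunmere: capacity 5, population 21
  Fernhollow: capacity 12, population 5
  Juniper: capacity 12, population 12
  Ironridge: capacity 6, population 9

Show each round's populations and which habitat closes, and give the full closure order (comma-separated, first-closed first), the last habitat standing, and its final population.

Round 1: Dunmere=21 Fernhollow=5 Ironridge=9 Juniper=12 → close Dunmere (overflow 16)
  21÷3 = 7 each, +1 to first 0
Round 2: Fernhollow=12 Ironridge=16 Juniper=19 → close Ironridge (overflow 10)
  16÷2 = 8 each, +1 to first 0
Round 3: Fernhollow=20 Juniper=27 → close Juniper (overflow 15)
  27÷1 = 27 each, +1 to first 0

Closure order: Dunmere, Ironridge, Juniper
Last habitat: Fernhollow with 47 animals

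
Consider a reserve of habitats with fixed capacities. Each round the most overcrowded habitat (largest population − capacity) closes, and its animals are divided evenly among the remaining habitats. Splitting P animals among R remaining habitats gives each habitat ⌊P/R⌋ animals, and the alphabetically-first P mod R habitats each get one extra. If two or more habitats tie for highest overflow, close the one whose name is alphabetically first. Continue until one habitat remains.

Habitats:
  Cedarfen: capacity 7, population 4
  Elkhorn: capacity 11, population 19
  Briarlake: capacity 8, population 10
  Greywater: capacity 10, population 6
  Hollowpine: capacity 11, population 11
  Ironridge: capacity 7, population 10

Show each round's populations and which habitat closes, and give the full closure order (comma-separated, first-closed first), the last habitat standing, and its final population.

Round 1: Briarlake=10 Cedarfen=4 Elkhorn=19 Greywater=6 Hollowpine=11 Ironridge=10 → close Elkhorn (overflow 8)
  19÷5 = 3 each, +1 to first 4
Round 2: Briarlake=14 Cedarfen=8 Greywater=10 Hollowpine=15 Ironridge=13 → close Briarlake (overflow 6)
  14÷4 = 3 each, +1 to first 2
Round 3: Cedarfen=12 Greywater=14 Hollowpine=18 Ironridge=16 → close Ironridge (overflow 9)
  16÷3 = 5 each, +1 to first 1
Round 4: Cedarfen=18 Greywater=19 Hollowpine=23 → close Hollowpine (overflow 12)
  23÷2 = 11 each, +1 to first 1
Round 5: Cedarfen=30 Greywater=30 → close Cedarfen (overflow 23)
  30÷1 = 30 each, +1 to first 0

Closure order: Elkhorn, Briarlake, Ironridge, Hollowpine, Cedarfen
Last habitat: Greywater with 60 animals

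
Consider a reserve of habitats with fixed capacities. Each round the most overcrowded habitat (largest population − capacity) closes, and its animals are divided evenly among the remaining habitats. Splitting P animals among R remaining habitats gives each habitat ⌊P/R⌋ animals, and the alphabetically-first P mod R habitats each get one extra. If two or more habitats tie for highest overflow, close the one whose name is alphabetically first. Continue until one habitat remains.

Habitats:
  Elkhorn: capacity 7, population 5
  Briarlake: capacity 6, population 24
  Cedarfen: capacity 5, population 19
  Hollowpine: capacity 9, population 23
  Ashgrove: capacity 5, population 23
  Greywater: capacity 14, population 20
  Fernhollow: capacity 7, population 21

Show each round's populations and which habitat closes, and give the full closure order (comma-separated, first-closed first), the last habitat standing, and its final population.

Round 1: Ashgrove=23 Briarlake=24 Cedarfen=19 Elkhorn=5 Fernhollow=21 Greywater=20 Hollowpine=23 → close Ashgrove (overflow 18)
  23÷6 = 3 each, +1 to first 5
Round 2: Briarlake=28 Cedarfen=23 Elkhorn=9 Fernhollow=25 Greywater=24 Hollowpine=26 → close Briarlake (overflow 22)
  28÷5 = 5 each, +1 to first 3
Round 3: Cedarfen=29 Elkhorn=15 Fernhollow=31 Greywater=29 Hollowpine=31 → close Cedarfen (overflow 24)
  29÷4 = 7 each, +1 to first 1
Round 4: Elkhorn=23 Fernhollow=38 Greywater=36 Hollowpine=38 → close Fernhollow (overflow 31)
  38÷3 = 12 each, +1 to first 2
Round 5: Elkhorn=36 Greywater=49 Hollowpine=50 → close Hollowpine (overflow 41)
  50÷2 = 25 each, +1 to first 0
Round 6: Elkhorn=61 Greywater=74 → close Greywater (overflow 60)
  74÷1 = 74 each, +1 to first 0

Closure order: Ashgrove, Briarlake, Cedarfen, Fernhollow, Hollowpine, Greywater
Last habitat: Elkhorn with 135 animals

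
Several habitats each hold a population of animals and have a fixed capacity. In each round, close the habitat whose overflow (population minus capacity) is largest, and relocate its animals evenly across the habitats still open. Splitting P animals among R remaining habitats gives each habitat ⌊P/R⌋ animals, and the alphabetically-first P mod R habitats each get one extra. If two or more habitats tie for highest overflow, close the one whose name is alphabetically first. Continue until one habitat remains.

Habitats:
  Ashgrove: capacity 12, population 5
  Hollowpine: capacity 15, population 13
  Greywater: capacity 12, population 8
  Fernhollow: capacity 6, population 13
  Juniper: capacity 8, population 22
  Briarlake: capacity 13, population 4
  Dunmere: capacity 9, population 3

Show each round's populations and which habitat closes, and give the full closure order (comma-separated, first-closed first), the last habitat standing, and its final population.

Closure order: Juniper, Fernhollow, Hollowpine, Ashgrove, Dunmere, Greywater
Last habitat: Briarlake with 68 animals

Round 1: Ashgrove=5 Briarlake=4 Dunmere=3 Fernhollow=13 Greywater=8 Hollowpine=13 Juniper=22 → close Juniper (overflow 14)
  22÷6 = 3 each, +1 to first 4
Round 2: Ashgrove=9 Briarlake=8 Dunmere=7 Fernhollow=17 Greywater=11 Hollowpine=16 → close Fernhollow (overflow 11)
  17÷5 = 3 each, +1 to first 2
Round 3: Ashgrove=13 Briarlake=12 Dunmere=10 Greywater=14 Hollowpine=19 → close Hollowpine (overflow 4)
  19÷4 = 4 each, +1 to first 3
Round 4: Ashgrove=18 Briarlake=17 Dunmere=15 Greywater=18 → close Ashgrove (overflow 6)
  18÷3 = 6 each, +1 to first 0
Round 5: Briarlake=23 Dunmere=21 Greywater=24 → close Dunmere (overflow 12)
  21÷2 = 10 each, +1 to first 1
Round 6: Briarlake=34 Greywater=34 → close Greywater (overflow 22)
  34÷1 = 34 each, +1 to first 0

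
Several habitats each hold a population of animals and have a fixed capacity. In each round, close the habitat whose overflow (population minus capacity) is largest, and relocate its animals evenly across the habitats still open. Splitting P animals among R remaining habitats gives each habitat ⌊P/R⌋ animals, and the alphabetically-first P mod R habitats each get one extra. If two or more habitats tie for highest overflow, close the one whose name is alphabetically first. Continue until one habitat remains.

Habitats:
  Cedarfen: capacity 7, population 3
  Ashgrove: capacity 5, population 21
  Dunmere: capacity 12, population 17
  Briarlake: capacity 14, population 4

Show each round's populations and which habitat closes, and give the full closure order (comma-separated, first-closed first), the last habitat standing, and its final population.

Closure order: Ashgrove, Dunmere, Cedarfen
Last habitat: Briarlake with 45 animals

Round 1: Ashgrove=21 Briarlake=4 Cedarfen=3 Dunmere=17 → close Ashgrove (overflow 16)
  21÷3 = 7 each, +1 to first 0
Round 2: Briarlake=11 Cedarfen=10 Dunmere=24 → close Dunmere (overflow 12)
  24÷2 = 12 each, +1 to first 0
Round 3: Briarlake=23 Cedarfen=22 → close Cedarfen (overflow 15)
  22÷1 = 22 each, +1 to first 0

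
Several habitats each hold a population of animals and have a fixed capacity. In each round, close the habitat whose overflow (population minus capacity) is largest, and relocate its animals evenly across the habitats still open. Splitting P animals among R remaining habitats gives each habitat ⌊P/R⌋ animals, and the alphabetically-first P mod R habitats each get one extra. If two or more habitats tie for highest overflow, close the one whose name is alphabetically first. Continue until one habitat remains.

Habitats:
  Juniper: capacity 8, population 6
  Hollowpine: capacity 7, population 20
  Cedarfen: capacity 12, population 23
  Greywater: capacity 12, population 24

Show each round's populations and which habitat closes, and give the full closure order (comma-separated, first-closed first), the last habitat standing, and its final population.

Round 1: Cedarfen=23 Greywater=24 Hollowpine=20 Juniper=6 → close Hollowpine (overflow 13)
  20÷3 = 6 each, +1 to first 2
Round 2: Cedarfen=30 Greywater=31 Juniper=12 → close Greywater (overflow 19)
  31÷2 = 15 each, +1 to first 1
Round 3: Cedarfen=46 Juniper=27 → close Cedarfen (overflow 34)
  46÷1 = 46 each, +1 to first 0

Closure order: Hollowpine, Greywater, Cedarfen
Last habitat: Juniper with 73 animals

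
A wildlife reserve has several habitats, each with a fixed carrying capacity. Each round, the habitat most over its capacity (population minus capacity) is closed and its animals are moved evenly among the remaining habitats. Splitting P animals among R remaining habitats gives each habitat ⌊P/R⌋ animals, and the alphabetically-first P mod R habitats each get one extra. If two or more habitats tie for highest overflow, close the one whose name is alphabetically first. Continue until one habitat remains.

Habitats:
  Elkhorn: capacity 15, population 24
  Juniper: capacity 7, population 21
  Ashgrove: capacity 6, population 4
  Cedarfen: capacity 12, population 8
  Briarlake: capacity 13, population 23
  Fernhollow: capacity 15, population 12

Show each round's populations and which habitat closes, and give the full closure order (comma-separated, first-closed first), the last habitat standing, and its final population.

Closure order: Juniper, Briarlake, Elkhorn, Ashgrove, Cedarfen
Last habitat: Fernhollow with 92 animals

Round 1: Ashgrove=4 Briarlake=23 Cedarfen=8 Elkhorn=24 Fernhollow=12 Juniper=21 → close Juniper (overflow 14)
  21÷5 = 4 each, +1 to first 1
Round 2: Ashgrove=9 Briarlake=27 Cedarfen=12 Elkhorn=28 Fernhollow=16 → close Briarlake (overflow 14)
  27÷4 = 6 each, +1 to first 3
Round 3: Ashgrove=16 Cedarfen=19 Elkhorn=35 Fernhollow=22 → close Elkhorn (overflow 20)
  35÷3 = 11 each, +1 to first 2
Round 4: Ashgrove=28 Cedarfen=31 Fernhollow=33 → close Ashgrove (overflow 22)
  28÷2 = 14 each, +1 to first 0
Round 5: Cedarfen=45 Fernhollow=47 → close Cedarfen (overflow 33)
  45÷1 = 45 each, +1 to first 0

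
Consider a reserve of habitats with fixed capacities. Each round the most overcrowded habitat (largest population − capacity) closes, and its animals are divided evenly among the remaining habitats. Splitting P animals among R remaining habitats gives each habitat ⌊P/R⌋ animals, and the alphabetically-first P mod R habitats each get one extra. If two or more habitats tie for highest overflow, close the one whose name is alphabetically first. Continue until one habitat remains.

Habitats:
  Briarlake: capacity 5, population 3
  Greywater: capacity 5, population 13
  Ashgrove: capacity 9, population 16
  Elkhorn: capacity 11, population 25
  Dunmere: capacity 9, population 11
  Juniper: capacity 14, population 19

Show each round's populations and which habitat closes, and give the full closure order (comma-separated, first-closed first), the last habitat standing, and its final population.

Round 1: Ashgrove=16 Briarlake=3 Dunmere=11 Elkhorn=25 Greywater=13 Juniper=19 → close Elkhorn (overflow 14)
  25÷5 = 5 each, +1 to first 0
Round 2: Ashgrove=21 Briarlake=8 Dunmere=16 Greywater=18 Juniper=24 → close Greywater (overflow 13)
  18÷4 = 4 each, +1 to first 2
Round 3: Ashgrove=26 Briarlake=13 Dunmere=20 Juniper=28 → close Ashgrove (overflow 17)
  26÷3 = 8 each, +1 to first 2
Round 4: Briarlake=22 Dunmere=29 Juniper=36 → close Juniper (overflow 22)
  36÷2 = 18 each, +1 to first 0
Round 5: Briarlake=40 Dunmere=47 → close Dunmere (overflow 38)
  47÷1 = 47 each, +1 to first 0

Closure order: Elkhorn, Greywater, Ashgrove, Juniper, Dunmere
Last habitat: Briarlake with 87 animals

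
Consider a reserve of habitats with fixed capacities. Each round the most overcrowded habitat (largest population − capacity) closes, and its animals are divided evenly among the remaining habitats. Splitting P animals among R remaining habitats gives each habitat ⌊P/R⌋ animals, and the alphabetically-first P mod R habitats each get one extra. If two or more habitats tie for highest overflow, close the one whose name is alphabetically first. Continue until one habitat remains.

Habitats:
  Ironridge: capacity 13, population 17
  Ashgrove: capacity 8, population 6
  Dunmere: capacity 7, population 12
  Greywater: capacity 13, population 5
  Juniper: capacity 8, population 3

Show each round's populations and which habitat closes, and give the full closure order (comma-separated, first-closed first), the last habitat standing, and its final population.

Round 1: Ashgrove=6 Dunmere=12 Greywater=5 Ironridge=17 Juniper=3 → close Dunmere (overflow 5)
  12÷4 = 3 each, +1 to first 0
Round 2: Ashgrove=9 Greywater=8 Ironridge=20 Juniper=6 → close Ironridge (overflow 7)
  20÷3 = 6 each, +1 to first 2
Round 3: Ashgrove=16 Greywater=15 Juniper=12 → close Ashgrove (overflow 8)
  16÷2 = 8 each, +1 to first 0
Round 4: Greywater=23 Juniper=20 → close Juniper (overflow 12)
  20÷1 = 20 each, +1 to first 0

Closure order: Dunmere, Ironridge, Ashgrove, Juniper
Last habitat: Greywater with 43 animals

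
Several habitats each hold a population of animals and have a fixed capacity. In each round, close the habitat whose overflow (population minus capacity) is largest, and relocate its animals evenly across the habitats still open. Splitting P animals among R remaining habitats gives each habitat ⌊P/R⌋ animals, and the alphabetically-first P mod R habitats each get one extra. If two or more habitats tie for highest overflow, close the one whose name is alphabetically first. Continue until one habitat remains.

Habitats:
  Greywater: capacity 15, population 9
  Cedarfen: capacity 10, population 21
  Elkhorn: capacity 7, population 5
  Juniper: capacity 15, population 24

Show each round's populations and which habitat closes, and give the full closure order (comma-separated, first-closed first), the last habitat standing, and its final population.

Round 1: Cedarfen=21 Elkhorn=5 Greywater=9 Juniper=24 → close Cedarfen (overflow 11)
  21÷3 = 7 each, +1 to first 0
Round 2: Elkhorn=12 Greywater=16 Juniper=31 → close Juniper (overflow 16)
  31÷2 = 15 each, +1 to first 1
Round 3: Elkhorn=28 Greywater=31 → close Elkhorn (overflow 21)
  28÷1 = 28 each, +1 to first 0

Closure order: Cedarfen, Juniper, Elkhorn
Last habitat: Greywater with 59 animals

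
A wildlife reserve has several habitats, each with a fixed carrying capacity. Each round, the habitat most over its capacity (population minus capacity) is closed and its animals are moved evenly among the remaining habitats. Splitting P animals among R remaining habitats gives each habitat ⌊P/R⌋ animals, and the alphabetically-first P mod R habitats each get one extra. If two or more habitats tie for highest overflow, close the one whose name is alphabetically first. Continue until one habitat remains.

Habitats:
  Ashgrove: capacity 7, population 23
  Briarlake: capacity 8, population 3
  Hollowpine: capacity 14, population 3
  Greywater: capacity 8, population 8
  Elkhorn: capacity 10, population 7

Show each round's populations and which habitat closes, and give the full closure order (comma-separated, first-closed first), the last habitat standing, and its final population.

Closure order: Ashgrove, Greywater, Elkhorn, Briarlake
Last habitat: Hollowpine with 44 animals

Round 1: Ashgrove=23 Briarlake=3 Elkhorn=7 Greywater=8 Hollowpine=3 → close Ashgrove (overflow 16)
  23÷4 = 5 each, +1 to first 3
Round 2: Briarlake=9 Elkhorn=13 Greywater=14 Hollowpine=8 → close Greywater (overflow 6)
  14÷3 = 4 each, +1 to first 2
Round 3: Briarlake=14 Elkhorn=18 Hollowpine=12 → close Elkhorn (overflow 8)
  18÷2 = 9 each, +1 to first 0
Round 4: Briarlake=23 Hollowpine=21 → close Briarlake (overflow 15)
  23÷1 = 23 each, +1 to first 0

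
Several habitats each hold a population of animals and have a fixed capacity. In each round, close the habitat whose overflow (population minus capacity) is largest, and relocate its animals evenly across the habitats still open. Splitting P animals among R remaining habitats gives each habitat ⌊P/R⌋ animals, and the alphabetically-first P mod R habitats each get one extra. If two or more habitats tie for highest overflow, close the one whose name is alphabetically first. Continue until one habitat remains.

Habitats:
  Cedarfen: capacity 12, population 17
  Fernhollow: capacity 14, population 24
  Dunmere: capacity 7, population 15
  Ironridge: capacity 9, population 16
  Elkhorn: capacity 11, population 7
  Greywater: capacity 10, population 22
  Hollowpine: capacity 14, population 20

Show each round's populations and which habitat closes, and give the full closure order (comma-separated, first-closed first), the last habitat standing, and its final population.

Closure order: Greywater, Fernhollow, Dunmere, Cedarfen, Ironridge, Hollowpine
Last habitat: Elkhorn with 121 animals

Round 1: Cedarfen=17 Dunmere=15 Elkhorn=7 Fernhollow=24 Greywater=22 Hollowpine=20 Ironridge=16 → close Greywater (overflow 12)
  22÷6 = 3 each, +1 to first 4
Round 2: Cedarfen=21 Dunmere=19 Elkhorn=11 Fernhollow=28 Hollowpine=23 Ironridge=19 → close Fernhollow (overflow 14)
  28÷5 = 5 each, +1 to first 3
Round 3: Cedarfen=27 Dunmere=25 Elkhorn=17 Hollowpine=28 Ironridge=24 → close Dunmere (overflow 18)
  25÷4 = 6 each, +1 to first 1
Round 4: Cedarfen=34 Elkhorn=23 Hollowpine=34 Ironridge=30 → close Cedarfen (overflow 22)
  34÷3 = 11 each, +1 to first 1
Round 5: Elkhorn=35 Hollowpine=45 Ironridge=41 → close Ironridge (overflow 32)
  41÷2 = 20 each, +1 to first 1
Round 6: Elkhorn=56 Hollowpine=65 → close Hollowpine (overflow 51)
  65÷1 = 65 each, +1 to first 0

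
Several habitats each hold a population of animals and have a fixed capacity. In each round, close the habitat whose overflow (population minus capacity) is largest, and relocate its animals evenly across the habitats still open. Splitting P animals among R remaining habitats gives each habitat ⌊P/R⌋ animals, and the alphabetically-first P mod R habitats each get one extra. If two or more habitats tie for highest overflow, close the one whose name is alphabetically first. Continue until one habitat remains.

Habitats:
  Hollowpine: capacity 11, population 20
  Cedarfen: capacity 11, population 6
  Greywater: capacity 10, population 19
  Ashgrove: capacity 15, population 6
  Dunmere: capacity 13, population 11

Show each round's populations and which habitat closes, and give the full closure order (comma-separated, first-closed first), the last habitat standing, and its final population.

Round 1: Ashgrove=6 Cedarfen=6 Dunmere=11 Greywater=19 Hollowpine=20 → close Greywater (overflow 9)
  19÷4 = 4 each, +1 to first 3
Round 2: Ashgrove=11 Cedarfen=11 Dunmere=16 Hollowpine=24 → close Hollowpine (overflow 13)
  24÷3 = 8 each, +1 to first 0
Round 3: Ashgrove=19 Cedarfen=19 Dunmere=24 → close Dunmere (overflow 11)
  24÷2 = 12 each, +1 to first 0
Round 4: Ashgrove=31 Cedarfen=31 → close Cedarfen (overflow 20)
  31÷1 = 31 each, +1 to first 0

Closure order: Greywater, Hollowpine, Dunmere, Cedarfen
Last habitat: Ashgrove with 62 animals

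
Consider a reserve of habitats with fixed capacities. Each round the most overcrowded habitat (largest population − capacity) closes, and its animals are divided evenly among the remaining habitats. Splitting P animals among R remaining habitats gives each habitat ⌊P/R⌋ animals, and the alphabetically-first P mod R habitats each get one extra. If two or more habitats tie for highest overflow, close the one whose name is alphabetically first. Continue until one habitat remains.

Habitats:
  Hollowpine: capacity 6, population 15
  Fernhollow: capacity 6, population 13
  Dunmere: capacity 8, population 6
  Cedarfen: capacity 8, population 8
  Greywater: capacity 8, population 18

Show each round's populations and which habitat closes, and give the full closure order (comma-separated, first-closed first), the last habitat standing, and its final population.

Round 1: Cedarfen=8 Dunmere=6 Fernhollow=13 Greywater=18 Hollowpine=15 → close Greywater (overflow 10)
  18÷4 = 4 each, +1 to first 2
Round 2: Cedarfen=13 Dunmere=11 Fernhollow=17 Hollowpine=19 → close Hollowpine (overflow 13)
  19÷3 = 6 each, +1 to first 1
Round 3: Cedarfen=20 Dunmere=17 Fernhollow=23 → close Fernhollow (overflow 17)
  23÷2 = 11 each, +1 to first 1
Round 4: Cedarfen=32 Dunmere=28 → close Cedarfen (overflow 24)
  32÷1 = 32 each, +1 to first 0

Closure order: Greywater, Hollowpine, Fernhollow, Cedarfen
Last habitat: Dunmere with 60 animals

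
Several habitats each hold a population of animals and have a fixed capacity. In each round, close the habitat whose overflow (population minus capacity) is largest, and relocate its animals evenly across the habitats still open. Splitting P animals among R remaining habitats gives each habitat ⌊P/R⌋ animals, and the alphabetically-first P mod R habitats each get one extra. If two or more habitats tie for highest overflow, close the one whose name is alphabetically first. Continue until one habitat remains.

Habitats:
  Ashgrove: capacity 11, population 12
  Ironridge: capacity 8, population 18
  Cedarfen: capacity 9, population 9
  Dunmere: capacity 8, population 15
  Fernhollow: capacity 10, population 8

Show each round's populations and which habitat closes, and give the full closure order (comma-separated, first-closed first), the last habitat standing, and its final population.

Round 1: Ashgrove=12 Cedarfen=9 Dunmere=15 Fernhollow=8 Ironridge=18 → close Ironridge (overflow 10)
  18÷4 = 4 each, +1 to first 2
Round 2: Ashgrove=17 Cedarfen=14 Dunmere=19 Fernhollow=12 → close Dunmere (overflow 11)
  19÷3 = 6 each, +1 to first 1
Round 3: Ashgrove=24 Cedarfen=20 Fernhollow=18 → close Ashgrove (overflow 13)
  24÷2 = 12 each, +1 to first 0
Round 4: Cedarfen=32 Fernhollow=30 → close Cedarfen (overflow 23)
  32÷1 = 32 each, +1 to first 0

Closure order: Ironridge, Dunmere, Ashgrove, Cedarfen
Last habitat: Fernhollow with 62 animals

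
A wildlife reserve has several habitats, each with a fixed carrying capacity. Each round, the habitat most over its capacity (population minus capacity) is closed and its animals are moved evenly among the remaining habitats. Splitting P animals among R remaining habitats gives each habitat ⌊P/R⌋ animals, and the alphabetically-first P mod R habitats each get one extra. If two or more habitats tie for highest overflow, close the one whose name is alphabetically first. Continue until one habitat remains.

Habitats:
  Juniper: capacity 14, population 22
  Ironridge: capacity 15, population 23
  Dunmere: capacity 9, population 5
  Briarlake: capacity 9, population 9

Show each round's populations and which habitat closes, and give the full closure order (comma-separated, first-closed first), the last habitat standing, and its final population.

Round 1: Briarlake=9 Dunmere=5 Ironridge=23 Juniper=22 → close Ironridge (overflow 8)
  23÷3 = 7 each, +1 to first 2
Round 2: Briarlake=17 Dunmere=13 Juniper=29 → close Juniper (overflow 15)
  29÷2 = 14 each, +1 to first 1
Round 3: Briarlake=32 Dunmere=27 → close Briarlake (overflow 23)
  32÷1 = 32 each, +1 to first 0

Closure order: Ironridge, Juniper, Briarlake
Last habitat: Dunmere with 59 animals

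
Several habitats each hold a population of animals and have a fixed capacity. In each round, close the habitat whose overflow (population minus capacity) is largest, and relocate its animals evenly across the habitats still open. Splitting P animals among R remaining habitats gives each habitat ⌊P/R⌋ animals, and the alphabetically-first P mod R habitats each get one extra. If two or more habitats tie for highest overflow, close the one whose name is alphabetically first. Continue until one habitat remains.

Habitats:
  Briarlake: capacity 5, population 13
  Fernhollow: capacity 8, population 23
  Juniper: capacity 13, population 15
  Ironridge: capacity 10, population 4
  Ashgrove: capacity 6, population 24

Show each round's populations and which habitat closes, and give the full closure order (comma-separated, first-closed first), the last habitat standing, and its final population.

Closure order: Ashgrove, Fernhollow, Briarlake, Juniper
Last habitat: Ironridge with 79 animals

Round 1: Ashgrove=24 Briarlake=13 Fernhollow=23 Ironridge=4 Juniper=15 → close Ashgrove (overflow 18)
  24÷4 = 6 each, +1 to first 0
Round 2: Briarlake=19 Fernhollow=29 Ironridge=10 Juniper=21 → close Fernhollow (overflow 21)
  29÷3 = 9 each, +1 to first 2
Round 3: Briarlake=29 Ironridge=20 Juniper=30 → close Briarlake (overflow 24)
  29÷2 = 14 each, +1 to first 1
Round 4: Ironridge=35 Juniper=44 → close Juniper (overflow 31)
  44÷1 = 44 each, +1 to first 0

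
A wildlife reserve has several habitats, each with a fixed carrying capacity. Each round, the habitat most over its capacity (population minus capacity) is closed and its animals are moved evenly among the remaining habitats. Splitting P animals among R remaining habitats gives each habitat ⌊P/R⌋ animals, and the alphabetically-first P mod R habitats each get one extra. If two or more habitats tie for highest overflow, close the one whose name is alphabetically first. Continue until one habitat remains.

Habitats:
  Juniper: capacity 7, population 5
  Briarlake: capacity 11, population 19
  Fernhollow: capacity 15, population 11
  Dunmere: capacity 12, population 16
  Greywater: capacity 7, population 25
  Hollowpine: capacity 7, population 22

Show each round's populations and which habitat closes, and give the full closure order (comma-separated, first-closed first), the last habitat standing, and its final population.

Closure order: Greywater, Hollowpine, Briarlake, Dunmere, Fernhollow
Last habitat: Juniper with 98 animals

Round 1: Briarlake=19 Dunmere=16 Fernhollow=11 Greywater=25 Hollowpine=22 Juniper=5 → close Greywater (overflow 18)
  25÷5 = 5 each, +1 to first 0
Round 2: Briarlake=24 Dunmere=21 Fernhollow=16 Hollowpine=27 Juniper=10 → close Hollowpine (overflow 20)
  27÷4 = 6 each, +1 to first 3
Round 3: Briarlake=31 Dunmere=28 Fernhollow=23 Juniper=16 → close Briarlake (overflow 20)
  31÷3 = 10 each, +1 to first 1
Round 4: Dunmere=39 Fernhollow=33 Juniper=26 → close Dunmere (overflow 27)
  39÷2 = 19 each, +1 to first 1
Round 5: Fernhollow=53 Juniper=45 → close Fernhollow (overflow 38)
  53÷1 = 53 each, +1 to first 0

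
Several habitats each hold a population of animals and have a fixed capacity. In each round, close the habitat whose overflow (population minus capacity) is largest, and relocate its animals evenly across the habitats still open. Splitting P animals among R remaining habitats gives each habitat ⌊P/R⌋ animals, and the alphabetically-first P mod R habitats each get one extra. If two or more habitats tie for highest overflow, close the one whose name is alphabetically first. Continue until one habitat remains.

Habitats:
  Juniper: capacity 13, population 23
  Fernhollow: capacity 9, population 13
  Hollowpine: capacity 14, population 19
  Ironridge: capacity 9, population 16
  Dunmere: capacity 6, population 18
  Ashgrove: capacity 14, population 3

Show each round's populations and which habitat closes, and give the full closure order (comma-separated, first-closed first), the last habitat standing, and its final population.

Closure order: Dunmere, Juniper, Ironridge, Fernhollow, Hollowpine
Last habitat: Ashgrove with 92 animals

Round 1: Ashgrove=3 Dunmere=18 Fernhollow=13 Hollowpine=19 Ironridge=16 Juniper=23 → close Dunmere (overflow 12)
  18÷5 = 3 each, +1 to first 3
Round 2: Ashgrove=7 Fernhollow=17 Hollowpine=23 Ironridge=19 Juniper=26 → close Juniper (overflow 13)
  26÷4 = 6 each, +1 to first 2
Round 3: Ashgrove=14 Fernhollow=24 Hollowpine=29 Ironridge=25 → close Ironridge (overflow 16)
  25÷3 = 8 each, +1 to first 1
Round 4: Ashgrove=23 Fernhollow=32 Hollowpine=37 → close Fernhollow (overflow 23)
  32÷2 = 16 each, +1 to first 0
Round 5: Ashgrove=39 Hollowpine=53 → close Hollowpine (overflow 39)
  53÷1 = 53 each, +1 to first 0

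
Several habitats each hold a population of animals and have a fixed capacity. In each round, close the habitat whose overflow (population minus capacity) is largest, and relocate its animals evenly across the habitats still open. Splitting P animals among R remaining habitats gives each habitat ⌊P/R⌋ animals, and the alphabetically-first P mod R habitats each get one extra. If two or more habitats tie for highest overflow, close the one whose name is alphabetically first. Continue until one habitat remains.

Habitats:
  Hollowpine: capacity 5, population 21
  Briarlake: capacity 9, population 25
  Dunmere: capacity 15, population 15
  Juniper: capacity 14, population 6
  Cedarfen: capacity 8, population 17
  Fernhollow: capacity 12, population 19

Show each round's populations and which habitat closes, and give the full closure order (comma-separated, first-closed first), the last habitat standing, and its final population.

Round 1: Briarlake=25 Cedarfen=17 Dunmere=15 Fernhollow=19 Hollowpine=21 Juniper=6 → close Briarlake (overflow 16)
  25÷5 = 5 each, +1 to first 0
Round 2: Cedarfen=22 Dunmere=20 Fernhollow=24 Hollowpine=26 Juniper=11 → close Hollowpine (overflow 21)
  26÷4 = 6 each, +1 to first 2
Round 3: Cedarfen=29 Dunmere=27 Fernhollow=30 Juniper=17 → close Cedarfen (overflow 21)
  29÷3 = 9 each, +1 to first 2
Round 4: Dunmere=37 Fernhollow=40 Juniper=26 → close Fernhollow (overflow 28)
  40÷2 = 20 each, +1 to first 0
Round 5: Dunmere=57 Juniper=46 → close Dunmere (overflow 42)
  57÷1 = 57 each, +1 to first 0

Closure order: Briarlake, Hollowpine, Cedarfen, Fernhollow, Dunmere
Last habitat: Juniper with 103 animals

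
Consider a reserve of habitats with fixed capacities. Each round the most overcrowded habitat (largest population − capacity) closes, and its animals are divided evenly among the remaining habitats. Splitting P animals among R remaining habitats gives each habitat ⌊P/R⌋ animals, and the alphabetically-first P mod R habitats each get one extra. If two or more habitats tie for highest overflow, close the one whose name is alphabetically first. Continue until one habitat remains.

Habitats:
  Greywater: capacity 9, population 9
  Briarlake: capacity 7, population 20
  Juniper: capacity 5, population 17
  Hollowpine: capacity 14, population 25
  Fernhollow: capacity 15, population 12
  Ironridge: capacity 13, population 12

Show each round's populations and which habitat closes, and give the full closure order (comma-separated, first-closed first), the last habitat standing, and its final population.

Closure order: Briarlake, Juniper, Hollowpine, Greywater, Fernhollow
Last habitat: Ironridge with 95 animals

Round 1: Briarlake=20 Fernhollow=12 Greywater=9 Hollowpine=25 Ironridge=12 Juniper=17 → close Briarlake (overflow 13)
  20÷5 = 4 each, +1 to first 0
Round 2: Fernhollow=16 Greywater=13 Hollowpine=29 Ironridge=16 Juniper=21 → close Juniper (overflow 16)
  21÷4 = 5 each, +1 to first 1
Round 3: Fernhollow=22 Greywater=18 Hollowpine=34 Ironridge=21 → close Hollowpine (overflow 20)
  34÷3 = 11 each, +1 to first 1
Round 4: Fernhollow=34 Greywater=29 Ironridge=32 → close Greywater (overflow 20)
  29÷2 = 14 each, +1 to first 1
Round 5: Fernhollow=49 Ironridge=46 → close Fernhollow (overflow 34)
  49÷1 = 49 each, +1 to first 0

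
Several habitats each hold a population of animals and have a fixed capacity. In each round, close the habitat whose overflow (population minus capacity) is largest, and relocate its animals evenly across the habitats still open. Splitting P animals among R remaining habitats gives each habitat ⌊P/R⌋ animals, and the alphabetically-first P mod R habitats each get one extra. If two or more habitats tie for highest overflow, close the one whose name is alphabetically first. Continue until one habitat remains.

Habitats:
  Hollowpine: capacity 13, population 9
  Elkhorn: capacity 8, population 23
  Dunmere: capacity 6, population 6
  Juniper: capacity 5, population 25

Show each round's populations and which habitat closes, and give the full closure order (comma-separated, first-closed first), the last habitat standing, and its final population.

Round 1: Dunmere=6 Elkhorn=23 Hollowpine=9 Juniper=25 → close Juniper (overflow 20)
  25÷3 = 8 each, +1 to first 1
Round 2: Dunmere=15 Elkhorn=31 Hollowpine=17 → close Elkhorn (overflow 23)
  31÷2 = 15 each, +1 to first 1
Round 3: Dunmere=31 Hollowpine=32 → close Dunmere (overflow 25)
  31÷1 = 31 each, +1 to first 0

Closure order: Juniper, Elkhorn, Dunmere
Last habitat: Hollowpine with 63 animals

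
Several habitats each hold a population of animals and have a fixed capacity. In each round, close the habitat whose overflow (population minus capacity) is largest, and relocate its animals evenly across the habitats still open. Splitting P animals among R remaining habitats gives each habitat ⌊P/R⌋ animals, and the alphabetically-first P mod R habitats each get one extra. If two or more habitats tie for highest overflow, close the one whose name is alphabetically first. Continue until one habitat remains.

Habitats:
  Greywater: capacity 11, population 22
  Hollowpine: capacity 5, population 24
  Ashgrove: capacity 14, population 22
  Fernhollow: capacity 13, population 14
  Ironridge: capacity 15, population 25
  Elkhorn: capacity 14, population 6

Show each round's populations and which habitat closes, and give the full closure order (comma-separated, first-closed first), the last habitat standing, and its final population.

Closure order: Hollowpine, Greywater, Ashgrove, Ironridge, Fernhollow
Last habitat: Elkhorn with 113 animals

Round 1: Ashgrove=22 Elkhorn=6 Fernhollow=14 Greywater=22 Hollowpine=24 Ironridge=25 → close Hollowpine (overflow 19)
  24÷5 = 4 each, +1 to first 4
Round 2: Ashgrove=27 Elkhorn=11 Fernhollow=19 Greywater=27 Ironridge=29 → close Greywater (overflow 16)
  27÷4 = 6 each, +1 to first 3
Round 3: Ashgrove=34 Elkhorn=18 Fernhollow=26 Ironridge=35 → close Ashgrove (overflow 20)
  34÷3 = 11 each, +1 to first 1
Round 4: Elkhorn=30 Fernhollow=37 Ironridge=46 → close Ironridge (overflow 31)
  46÷2 = 23 each, +1 to first 0
Round 5: Elkhorn=53 Fernhollow=60 → close Fernhollow (overflow 47)
  60÷1 = 60 each, +1 to first 0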